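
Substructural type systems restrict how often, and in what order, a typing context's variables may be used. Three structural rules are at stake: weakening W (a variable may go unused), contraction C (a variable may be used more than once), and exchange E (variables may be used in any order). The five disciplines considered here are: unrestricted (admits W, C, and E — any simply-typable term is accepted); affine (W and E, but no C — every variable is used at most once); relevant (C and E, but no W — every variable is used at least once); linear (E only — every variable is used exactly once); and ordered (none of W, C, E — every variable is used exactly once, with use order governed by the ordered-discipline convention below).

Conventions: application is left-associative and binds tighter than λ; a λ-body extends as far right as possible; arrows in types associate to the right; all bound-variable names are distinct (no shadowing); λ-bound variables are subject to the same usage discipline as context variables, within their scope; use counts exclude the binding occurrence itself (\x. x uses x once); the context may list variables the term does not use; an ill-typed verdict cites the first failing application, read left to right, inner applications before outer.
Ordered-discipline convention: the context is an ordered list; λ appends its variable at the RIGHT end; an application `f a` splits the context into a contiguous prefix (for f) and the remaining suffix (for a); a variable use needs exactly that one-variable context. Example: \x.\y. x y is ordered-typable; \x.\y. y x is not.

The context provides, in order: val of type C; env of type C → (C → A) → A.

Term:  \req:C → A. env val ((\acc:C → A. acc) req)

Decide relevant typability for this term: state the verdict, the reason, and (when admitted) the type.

yes — val, env, req, acc: all used, weakening unneeded; term : (C → A) → A
use counts: val=1, env=1, req (bound)=1, acc (bound)=1
left-to-right use order: env, val, acc, req
typing: well-typed — term : (C → A) → A
per-discipline verdicts: ordered ✗; linear ✓; affine ✓; relevant ✓; unrestricted ✓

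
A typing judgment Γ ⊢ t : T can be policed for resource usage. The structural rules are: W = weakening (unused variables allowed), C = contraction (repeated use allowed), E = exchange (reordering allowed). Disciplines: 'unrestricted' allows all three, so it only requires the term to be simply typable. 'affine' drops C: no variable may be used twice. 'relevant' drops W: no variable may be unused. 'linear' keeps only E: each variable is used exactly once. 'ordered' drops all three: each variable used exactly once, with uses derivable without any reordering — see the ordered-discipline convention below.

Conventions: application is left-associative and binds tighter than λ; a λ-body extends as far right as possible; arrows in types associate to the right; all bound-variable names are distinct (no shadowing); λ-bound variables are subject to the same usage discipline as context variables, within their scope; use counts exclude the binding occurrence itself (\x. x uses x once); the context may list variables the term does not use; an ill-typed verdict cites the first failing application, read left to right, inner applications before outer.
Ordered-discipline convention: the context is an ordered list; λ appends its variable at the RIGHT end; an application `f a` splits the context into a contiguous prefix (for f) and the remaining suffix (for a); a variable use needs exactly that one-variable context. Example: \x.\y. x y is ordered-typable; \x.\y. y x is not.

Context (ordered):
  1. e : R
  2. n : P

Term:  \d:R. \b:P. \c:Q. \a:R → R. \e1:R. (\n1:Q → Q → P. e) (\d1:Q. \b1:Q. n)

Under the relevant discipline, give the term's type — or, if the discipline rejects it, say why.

not well-typed under relevant — needs weakening: d, b, c, a, e1, n1, d1, b1 unused
counts: e: 1×; n: 1×; d (λ-bound): 0×; b (λ-bound): 0×; c (λ-bound): 0×; a (λ-bound): 0×; e1 (λ-bound): 0×; n1 (λ-bound): 0×; d1 (λ-bound): 0×; b1 (λ-bound): 0×
left-to-right use order: e, n
typing: the term checks, with type R → P → Q → (R → R) → R → R
all disciplines: ordered ✗ · linear ✗ · affine ✓ · relevant ✗ · unrestricted ✓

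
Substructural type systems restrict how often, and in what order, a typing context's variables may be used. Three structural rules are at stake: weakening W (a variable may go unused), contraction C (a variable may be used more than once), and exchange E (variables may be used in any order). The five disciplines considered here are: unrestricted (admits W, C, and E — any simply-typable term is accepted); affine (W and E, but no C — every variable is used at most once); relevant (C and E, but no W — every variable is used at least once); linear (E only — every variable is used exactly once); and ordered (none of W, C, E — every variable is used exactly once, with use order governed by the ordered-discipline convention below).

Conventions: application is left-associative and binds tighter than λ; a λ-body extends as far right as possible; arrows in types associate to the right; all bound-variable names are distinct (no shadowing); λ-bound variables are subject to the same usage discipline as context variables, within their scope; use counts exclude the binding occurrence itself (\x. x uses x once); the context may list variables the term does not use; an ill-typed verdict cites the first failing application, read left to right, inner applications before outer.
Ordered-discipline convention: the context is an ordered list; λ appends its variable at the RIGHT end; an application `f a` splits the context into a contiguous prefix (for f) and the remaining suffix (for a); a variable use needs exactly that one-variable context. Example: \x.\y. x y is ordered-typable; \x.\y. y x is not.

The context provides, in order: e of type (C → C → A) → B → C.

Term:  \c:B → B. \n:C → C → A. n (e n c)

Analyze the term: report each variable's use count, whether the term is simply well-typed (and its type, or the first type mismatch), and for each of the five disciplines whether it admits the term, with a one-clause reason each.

use counts: e: 1×, c (bound): 1×, n (bound): 2×
order of uses: n, e, n, c
typing: ill-typed: an application expects B but receives B → B
ordered ✗ (not simply typable)
linear ✗ (fails simple typing)
affine ✗ (a type mismatch blocks all five)
relevant ✗ (the type mismatch rejects it)
unrestricted ✗ (not simply typable)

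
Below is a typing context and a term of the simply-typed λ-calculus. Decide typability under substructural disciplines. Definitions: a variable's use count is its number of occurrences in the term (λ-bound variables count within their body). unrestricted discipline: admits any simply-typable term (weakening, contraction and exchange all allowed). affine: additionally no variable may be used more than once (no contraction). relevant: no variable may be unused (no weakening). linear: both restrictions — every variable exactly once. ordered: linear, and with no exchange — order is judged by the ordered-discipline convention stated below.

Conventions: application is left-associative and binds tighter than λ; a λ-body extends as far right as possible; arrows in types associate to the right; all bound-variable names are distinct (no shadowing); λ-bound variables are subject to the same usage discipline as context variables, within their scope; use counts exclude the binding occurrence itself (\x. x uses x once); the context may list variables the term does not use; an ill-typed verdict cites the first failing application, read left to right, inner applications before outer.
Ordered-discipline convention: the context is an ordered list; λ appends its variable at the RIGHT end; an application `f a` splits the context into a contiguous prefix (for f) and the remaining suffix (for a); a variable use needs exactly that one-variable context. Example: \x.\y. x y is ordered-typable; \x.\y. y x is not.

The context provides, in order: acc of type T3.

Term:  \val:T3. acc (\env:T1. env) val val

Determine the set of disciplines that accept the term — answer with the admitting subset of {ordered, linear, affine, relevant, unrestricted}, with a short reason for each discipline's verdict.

admitted in: none
counts: acc=1, val (bound)=2, env (bound)=1
uses in reading order: acc, env, val, val
typing: ill-typed: non-function type T3 applied to an argument
ordered: ✗ — the type mismatch rejects it
linear: ✗ — not simply typable
affine: ✗ — fails simple typing
relevant: ✗ — a type mismatch blocks all five
unrestricted: ✗ — the type mismatch rejects it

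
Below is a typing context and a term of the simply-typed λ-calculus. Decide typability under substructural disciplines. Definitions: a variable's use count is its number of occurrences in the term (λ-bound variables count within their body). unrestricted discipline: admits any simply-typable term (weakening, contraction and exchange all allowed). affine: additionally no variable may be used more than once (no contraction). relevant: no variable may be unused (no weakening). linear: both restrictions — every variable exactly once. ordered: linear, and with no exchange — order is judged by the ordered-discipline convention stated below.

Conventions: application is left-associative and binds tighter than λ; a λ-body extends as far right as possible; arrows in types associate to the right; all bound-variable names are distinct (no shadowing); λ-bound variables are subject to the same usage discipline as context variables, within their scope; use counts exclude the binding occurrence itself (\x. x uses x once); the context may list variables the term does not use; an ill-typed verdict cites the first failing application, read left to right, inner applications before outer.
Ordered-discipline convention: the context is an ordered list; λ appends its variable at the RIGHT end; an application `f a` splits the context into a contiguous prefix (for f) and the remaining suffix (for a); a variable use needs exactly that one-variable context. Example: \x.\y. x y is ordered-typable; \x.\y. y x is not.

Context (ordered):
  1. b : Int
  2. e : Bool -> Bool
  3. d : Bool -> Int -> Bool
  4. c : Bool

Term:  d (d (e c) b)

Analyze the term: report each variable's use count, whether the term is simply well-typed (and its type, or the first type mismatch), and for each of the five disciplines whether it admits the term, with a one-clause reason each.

usage: b=1, e=1, d=2, c=1
order of uses: d, d, e, c, b
typing: the term checks, with type Int -> Bool
ordered: ✗, needs contraction — d ×2
linear: ✗, needs contraction — d ×2
affine: ✗, needs contraction — d ×2
relevant: ✓, none of b, e, d, c goes unused
unrestricted: ✓, typability at Int -> Bool is all that's needed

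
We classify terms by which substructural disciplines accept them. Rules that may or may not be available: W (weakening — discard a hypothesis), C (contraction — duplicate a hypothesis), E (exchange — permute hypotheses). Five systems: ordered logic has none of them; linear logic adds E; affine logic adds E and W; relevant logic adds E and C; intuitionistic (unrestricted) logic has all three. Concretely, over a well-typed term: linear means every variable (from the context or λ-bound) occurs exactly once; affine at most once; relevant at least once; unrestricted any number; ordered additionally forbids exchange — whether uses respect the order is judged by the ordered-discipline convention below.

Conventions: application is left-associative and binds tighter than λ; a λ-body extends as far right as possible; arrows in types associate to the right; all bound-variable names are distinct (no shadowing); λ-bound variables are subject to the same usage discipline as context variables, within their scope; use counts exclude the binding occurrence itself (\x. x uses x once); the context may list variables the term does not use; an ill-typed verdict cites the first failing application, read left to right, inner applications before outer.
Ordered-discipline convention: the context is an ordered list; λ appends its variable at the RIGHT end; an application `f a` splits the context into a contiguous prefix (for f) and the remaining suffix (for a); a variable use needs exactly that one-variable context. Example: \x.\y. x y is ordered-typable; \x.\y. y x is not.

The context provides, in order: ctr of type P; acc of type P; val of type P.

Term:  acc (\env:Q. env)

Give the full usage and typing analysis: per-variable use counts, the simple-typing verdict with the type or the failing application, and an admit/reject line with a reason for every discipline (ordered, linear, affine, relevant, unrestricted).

usage: ctr: 0; acc: 1; val: 0; env [bound]: 1
left-to-right use order: acc, env
typing: ill-typed: can't apply a value of type P
ordered ✗ (the type mismatch rejects it)
linear ✗ (not simply typable)
affine ✗ (fails simple typing)
relevant ✗ (a type mismatch blocks all five)
unrestricted ✗ (the type mismatch rejects it)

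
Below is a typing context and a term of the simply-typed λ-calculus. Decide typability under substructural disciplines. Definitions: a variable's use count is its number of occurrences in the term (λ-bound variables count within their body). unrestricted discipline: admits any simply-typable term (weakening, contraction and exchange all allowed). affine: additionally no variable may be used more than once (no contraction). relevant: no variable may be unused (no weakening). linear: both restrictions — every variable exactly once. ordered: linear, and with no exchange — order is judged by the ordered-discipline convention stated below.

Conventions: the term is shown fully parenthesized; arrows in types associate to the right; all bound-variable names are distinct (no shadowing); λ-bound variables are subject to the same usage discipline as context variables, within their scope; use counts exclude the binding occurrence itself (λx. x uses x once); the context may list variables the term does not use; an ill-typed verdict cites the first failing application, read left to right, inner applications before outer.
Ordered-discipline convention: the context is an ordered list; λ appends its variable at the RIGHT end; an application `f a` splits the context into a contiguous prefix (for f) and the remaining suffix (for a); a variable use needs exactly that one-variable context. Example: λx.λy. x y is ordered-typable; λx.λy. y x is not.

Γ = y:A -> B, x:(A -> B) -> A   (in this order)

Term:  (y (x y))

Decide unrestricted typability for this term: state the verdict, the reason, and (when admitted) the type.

yes — type-checks (B) and nothing is barred; term : B
usage: y ×2, x ×1
use order (left to right): y, x, y
typing: well-typed — term : B
all disciplines: ordered ✗ | linear ✗ | affine ✗ | relevant ✓ | unrestricted ✓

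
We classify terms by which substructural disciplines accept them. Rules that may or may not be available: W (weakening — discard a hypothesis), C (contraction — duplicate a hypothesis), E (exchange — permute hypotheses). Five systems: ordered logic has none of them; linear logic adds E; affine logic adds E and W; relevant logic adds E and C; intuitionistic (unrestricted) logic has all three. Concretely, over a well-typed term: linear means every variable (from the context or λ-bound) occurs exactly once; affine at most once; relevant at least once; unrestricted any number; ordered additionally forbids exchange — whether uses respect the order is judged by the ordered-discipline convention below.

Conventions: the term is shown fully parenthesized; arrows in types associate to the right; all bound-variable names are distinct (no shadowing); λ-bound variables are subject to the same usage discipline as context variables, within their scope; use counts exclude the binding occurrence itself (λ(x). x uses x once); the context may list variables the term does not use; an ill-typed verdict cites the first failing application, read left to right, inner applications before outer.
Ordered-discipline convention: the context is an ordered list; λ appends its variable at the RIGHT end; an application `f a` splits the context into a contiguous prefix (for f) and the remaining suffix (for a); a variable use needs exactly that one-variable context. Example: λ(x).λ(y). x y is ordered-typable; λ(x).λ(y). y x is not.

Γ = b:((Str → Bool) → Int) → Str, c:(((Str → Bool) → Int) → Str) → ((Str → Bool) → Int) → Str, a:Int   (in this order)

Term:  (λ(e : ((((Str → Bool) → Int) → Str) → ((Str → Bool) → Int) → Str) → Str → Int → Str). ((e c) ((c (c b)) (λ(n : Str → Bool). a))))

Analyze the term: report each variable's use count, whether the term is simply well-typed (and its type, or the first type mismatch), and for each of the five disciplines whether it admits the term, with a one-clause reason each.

counts: b ×1; c ×3; a ×1; e [bound] ×1; n [bound] ×0
order of uses: e, c, c, c, b, a
typing: the term checks, with type (((((Str → Bool) → Int) → Str) → ((Str → Bool) → Int) → Str) → Str → Int → Str) → Int → Str
ordered: ✗, c ×3 used more than once (contraction); n left unused
linear: ✗, c ×3 used more than once (contraction); n left unused
affine: ✗, c ×3 used more than once (contraction)
relevant: ✗, n left unused
unrestricted: ✓, well-typed at (((((Str → Bool) → Int) → Str) → ((Str → Bool) → Int) → Str) → Str → Int → Str) → Int → Str; no restrictions here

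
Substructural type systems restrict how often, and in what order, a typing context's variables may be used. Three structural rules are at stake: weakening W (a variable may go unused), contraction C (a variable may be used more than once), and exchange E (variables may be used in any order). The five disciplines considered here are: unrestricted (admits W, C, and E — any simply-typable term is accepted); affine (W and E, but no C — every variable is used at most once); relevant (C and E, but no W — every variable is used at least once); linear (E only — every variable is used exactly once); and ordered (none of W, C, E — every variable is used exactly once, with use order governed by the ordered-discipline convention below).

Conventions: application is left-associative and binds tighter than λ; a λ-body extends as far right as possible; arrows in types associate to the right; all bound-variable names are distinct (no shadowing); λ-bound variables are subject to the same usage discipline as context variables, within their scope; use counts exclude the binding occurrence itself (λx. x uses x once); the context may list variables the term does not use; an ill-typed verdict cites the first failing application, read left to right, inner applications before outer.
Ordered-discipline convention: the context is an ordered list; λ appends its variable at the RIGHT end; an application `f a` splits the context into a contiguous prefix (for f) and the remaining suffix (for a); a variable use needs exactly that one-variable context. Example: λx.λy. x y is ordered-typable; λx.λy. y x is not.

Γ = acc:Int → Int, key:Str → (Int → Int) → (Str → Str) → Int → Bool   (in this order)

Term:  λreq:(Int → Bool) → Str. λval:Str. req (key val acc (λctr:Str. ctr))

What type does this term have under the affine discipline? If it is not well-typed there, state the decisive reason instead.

term : ((Int → Bool) → Str) → Str → Str
use counts: acc: 1×, key: 1×, req (bound): 1×, val (bound): 1×, ctr (bound): 1×
left-to-right use order: req, key, val, acc, ctr
typing: well-typed at ((Int → Bool) → Str) → Str → Str
per-discipline verdicts: ordered ✗; linear ✓; affine ✓; relevant ✓; unrestricted ✓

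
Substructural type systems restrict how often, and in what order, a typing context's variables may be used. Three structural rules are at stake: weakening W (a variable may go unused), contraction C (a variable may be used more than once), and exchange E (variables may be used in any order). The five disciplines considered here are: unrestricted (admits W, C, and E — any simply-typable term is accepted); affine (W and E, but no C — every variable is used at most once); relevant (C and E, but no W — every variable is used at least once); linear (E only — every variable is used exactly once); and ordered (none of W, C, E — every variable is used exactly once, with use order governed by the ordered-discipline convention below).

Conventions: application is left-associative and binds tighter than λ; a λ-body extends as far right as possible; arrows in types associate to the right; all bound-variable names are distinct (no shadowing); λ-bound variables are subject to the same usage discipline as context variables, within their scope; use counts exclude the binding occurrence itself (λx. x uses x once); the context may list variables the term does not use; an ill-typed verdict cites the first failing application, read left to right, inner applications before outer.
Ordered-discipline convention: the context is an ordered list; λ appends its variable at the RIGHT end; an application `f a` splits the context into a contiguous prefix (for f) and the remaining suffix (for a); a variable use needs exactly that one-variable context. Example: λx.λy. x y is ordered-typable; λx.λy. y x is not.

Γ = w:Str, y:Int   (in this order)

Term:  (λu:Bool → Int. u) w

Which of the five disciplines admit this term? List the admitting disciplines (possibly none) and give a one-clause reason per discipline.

accepted by: none
usage: w ×1; y ×0; u (bound) ×1
order of uses: u, w
typing: ill-typed: an application expects Bool → Int but receives Str
ordered ✗ (not simply typable)
linear ✗ (fails simple typing)
affine ✗ (a type mismatch blocks all five)
relevant ✗ (the type mismatch rejects it)
unrestricted ✗ (not simply typable)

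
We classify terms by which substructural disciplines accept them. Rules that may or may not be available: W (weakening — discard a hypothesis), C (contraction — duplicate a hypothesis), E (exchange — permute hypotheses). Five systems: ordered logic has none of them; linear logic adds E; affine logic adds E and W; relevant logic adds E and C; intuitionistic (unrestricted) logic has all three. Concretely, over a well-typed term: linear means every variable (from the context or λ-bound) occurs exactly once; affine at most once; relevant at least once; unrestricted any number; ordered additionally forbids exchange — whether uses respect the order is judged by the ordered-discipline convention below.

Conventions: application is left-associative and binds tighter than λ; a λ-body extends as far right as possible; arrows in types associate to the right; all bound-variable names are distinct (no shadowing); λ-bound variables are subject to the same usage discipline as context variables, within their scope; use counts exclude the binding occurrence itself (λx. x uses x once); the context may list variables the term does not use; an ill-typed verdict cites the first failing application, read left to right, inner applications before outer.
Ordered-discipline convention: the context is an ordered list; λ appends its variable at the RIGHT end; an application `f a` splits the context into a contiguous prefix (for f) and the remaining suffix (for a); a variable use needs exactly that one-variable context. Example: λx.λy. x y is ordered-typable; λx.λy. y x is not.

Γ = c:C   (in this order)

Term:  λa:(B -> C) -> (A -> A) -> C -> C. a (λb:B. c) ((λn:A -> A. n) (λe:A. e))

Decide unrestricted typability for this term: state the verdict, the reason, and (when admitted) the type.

yes — typability at ((B -> C) -> (A -> A) -> C -> C) -> C -> C is all that's needed; term : ((B -> C) -> (A -> A) -> C -> C) -> C -> C
use counts: c: 1×; a (bound): 1×; b (bound): 0×; n (bound): 1×; e (bound): 1×
left-to-right use order: a, c, n, e
typing: well-typed — term : ((B -> C) -> (A -> A) -> C -> C) -> C -> C
across the five disciplines: ordered ✗ · linear ✗ · affine ✓ · relevant ✗ · unrestricted ✓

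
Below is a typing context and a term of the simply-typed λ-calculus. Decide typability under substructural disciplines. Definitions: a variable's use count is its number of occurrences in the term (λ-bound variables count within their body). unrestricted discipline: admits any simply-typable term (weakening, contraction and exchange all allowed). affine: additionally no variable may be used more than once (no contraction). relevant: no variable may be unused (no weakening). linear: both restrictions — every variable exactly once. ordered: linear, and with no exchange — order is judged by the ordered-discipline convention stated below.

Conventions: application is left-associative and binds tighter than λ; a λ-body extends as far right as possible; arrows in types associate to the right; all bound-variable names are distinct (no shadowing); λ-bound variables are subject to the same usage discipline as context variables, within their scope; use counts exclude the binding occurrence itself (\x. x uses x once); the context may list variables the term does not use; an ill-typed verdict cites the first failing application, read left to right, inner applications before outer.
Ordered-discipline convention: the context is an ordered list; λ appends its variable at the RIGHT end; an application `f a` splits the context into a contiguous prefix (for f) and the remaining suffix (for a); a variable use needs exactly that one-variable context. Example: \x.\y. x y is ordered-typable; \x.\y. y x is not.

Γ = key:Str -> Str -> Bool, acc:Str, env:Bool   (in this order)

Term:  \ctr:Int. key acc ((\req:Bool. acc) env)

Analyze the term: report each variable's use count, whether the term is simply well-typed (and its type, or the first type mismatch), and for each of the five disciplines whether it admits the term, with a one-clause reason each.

variable uses: key: 1; acc: 2; env: 1; ctr (bound): 0; req (bound): 0
uses in reading order: key, acc, acc, env
typing: ✓ — Int -> Bool
ordered ✗ (uses contraction: acc ×2; needs weakening: ctr, req unused)
linear ✗ (uses contraction: acc ×2; needs weakening: ctr, req unused)
affine ✗ (uses contraction: acc ×2)
relevant ✗ (needs weakening: ctr, req unused)
unrestricted ✓ (type-checks (Int -> Bool) and nothing is barred)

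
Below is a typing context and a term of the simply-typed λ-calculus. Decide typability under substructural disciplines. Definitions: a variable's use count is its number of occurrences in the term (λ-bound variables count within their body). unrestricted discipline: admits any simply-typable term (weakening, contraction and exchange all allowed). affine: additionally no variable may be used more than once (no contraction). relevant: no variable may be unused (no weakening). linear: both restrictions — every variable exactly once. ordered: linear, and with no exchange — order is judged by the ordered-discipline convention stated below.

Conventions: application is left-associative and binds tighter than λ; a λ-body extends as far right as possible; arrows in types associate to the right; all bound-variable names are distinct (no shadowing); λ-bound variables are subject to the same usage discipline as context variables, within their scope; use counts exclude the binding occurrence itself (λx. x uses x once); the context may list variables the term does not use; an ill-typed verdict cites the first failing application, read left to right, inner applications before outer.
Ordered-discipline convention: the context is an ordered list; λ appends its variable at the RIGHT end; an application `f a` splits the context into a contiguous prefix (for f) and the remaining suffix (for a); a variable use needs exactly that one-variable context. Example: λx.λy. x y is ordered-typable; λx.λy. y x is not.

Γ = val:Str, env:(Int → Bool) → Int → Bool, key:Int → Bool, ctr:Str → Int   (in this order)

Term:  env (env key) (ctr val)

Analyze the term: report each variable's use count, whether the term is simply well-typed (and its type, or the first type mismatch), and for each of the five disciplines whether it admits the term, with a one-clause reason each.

counts: val: 1, env: 2, key: 1, ctr: 1
use order (left to right): env, env, key, ctr, val
typing: ✓ — Bool
ordered: ✗, env ×2 used more than once (contraction)
linear: ✗, env ×2 used more than once (contraction)
affine: ✗, env ×2 used more than once (contraction)
relevant: ✓, val, env, key, ctr: all used, weakening unneeded
unrestricted: ✓, simply typable at Bool; W, C, E all held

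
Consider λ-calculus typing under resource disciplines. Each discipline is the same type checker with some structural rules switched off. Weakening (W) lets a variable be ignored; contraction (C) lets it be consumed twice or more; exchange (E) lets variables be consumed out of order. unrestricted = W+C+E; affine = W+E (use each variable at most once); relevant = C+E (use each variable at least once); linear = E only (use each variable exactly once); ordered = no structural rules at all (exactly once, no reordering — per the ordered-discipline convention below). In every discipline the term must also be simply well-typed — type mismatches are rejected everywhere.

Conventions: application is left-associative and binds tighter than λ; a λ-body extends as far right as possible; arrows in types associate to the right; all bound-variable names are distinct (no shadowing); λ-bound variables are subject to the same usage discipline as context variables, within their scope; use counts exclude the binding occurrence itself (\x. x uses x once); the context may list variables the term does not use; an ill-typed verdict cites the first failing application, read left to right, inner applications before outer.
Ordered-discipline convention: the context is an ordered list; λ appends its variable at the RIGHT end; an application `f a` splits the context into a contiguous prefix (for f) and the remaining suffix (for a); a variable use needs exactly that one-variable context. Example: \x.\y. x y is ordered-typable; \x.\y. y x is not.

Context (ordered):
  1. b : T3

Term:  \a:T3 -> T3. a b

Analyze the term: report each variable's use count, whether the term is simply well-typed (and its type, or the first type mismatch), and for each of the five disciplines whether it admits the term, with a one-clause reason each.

use counts: b: 1×; a [bound]: 1×
order of uses: a, b
typing: well-typed at (T3 -> T3) -> T3
ordered ✗ (no contiguous prefix/suffix split fits a, b)
linear ✓ (b, a: one use apiece)
affine ✓ (b, a: no repeats, contraction unneeded)
relevant ✓ (none of b, a goes unused)
unrestricted ✓ (typability at (T3 -> T3) -> T3 is all that's needed)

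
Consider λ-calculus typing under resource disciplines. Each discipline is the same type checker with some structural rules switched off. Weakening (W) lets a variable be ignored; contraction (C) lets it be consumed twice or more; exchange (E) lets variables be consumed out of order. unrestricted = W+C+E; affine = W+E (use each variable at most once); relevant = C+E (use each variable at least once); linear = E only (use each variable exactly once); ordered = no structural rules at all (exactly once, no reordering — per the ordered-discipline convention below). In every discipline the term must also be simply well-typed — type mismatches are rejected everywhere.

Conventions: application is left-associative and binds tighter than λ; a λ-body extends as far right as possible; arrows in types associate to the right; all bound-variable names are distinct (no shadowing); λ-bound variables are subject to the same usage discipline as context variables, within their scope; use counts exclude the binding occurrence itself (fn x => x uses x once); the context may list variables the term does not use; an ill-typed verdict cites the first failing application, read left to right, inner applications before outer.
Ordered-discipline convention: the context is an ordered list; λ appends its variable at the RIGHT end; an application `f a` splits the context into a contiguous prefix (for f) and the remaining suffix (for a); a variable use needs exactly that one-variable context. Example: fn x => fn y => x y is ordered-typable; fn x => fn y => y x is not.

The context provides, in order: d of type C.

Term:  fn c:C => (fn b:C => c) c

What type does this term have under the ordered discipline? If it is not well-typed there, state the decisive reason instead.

not well-typed under ordered — c ×2 used more than once (contraction); unused: d, b — weakening required
use counts: d: 0×, c [bound]: 2×, b [bound]: 0×
left-to-right use order: c, c
typing: well-typed at C -> C
summary: ordered ✗ | linear ✗ | affine ✗ | relevant ✗ | unrestricted ✓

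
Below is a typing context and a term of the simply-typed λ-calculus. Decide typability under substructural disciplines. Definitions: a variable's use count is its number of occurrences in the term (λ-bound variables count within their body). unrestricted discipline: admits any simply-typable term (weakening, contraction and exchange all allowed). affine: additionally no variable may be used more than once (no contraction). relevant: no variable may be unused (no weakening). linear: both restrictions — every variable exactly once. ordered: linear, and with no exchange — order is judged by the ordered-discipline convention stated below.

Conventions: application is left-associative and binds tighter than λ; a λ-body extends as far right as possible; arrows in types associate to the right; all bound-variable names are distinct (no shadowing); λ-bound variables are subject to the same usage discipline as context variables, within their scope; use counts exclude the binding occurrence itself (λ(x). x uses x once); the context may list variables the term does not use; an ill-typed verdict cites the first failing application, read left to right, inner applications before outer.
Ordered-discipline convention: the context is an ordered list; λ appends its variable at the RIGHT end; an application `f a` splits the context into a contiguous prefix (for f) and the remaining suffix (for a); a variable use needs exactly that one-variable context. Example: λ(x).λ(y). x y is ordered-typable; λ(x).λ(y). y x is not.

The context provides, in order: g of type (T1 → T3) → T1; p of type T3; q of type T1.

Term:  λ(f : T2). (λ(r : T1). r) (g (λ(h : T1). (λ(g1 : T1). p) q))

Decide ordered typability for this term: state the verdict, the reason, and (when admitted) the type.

no — f, h, g1 never used (weakening)
variable uses: g=1, p=1, q=1, f (bound)=0, r (bound)=1, h (bound)=0, g1 (bound)=0
left-to-right use order: r, g, p, q
typing: well-typed at T2 → T1
all disciplines: ordered ✗, linear ✗, affine ✓, relevant ✗, unrestricted ✓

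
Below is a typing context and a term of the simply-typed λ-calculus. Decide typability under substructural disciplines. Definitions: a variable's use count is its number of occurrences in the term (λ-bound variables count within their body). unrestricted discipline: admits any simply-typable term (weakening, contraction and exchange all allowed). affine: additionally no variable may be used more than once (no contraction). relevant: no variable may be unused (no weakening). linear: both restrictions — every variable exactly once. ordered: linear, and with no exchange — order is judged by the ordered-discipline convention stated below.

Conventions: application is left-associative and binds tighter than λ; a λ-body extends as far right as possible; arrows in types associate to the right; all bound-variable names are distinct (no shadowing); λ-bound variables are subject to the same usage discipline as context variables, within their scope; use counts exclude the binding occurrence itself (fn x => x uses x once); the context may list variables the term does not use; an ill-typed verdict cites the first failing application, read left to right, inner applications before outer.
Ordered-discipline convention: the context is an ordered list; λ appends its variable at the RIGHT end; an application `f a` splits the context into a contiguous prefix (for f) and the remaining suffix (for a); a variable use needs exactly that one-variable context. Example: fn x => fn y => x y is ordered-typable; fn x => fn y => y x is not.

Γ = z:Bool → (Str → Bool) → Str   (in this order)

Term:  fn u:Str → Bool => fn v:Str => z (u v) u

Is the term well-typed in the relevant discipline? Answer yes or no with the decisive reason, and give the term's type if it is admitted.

yes — none of z, u, v goes unused; term : (Str → Bool) → Str → Str
variable uses: z: 1×, u [bound]: 2×, v [bound]: 1×
left-to-right use order: z, u, v, u
typing: well-typed at (Str → Bool) → Str → Str
per-discipline verdicts: ordered ✗ | linear ✗ | affine ✗ | relevant ✓ | unrestricted ✓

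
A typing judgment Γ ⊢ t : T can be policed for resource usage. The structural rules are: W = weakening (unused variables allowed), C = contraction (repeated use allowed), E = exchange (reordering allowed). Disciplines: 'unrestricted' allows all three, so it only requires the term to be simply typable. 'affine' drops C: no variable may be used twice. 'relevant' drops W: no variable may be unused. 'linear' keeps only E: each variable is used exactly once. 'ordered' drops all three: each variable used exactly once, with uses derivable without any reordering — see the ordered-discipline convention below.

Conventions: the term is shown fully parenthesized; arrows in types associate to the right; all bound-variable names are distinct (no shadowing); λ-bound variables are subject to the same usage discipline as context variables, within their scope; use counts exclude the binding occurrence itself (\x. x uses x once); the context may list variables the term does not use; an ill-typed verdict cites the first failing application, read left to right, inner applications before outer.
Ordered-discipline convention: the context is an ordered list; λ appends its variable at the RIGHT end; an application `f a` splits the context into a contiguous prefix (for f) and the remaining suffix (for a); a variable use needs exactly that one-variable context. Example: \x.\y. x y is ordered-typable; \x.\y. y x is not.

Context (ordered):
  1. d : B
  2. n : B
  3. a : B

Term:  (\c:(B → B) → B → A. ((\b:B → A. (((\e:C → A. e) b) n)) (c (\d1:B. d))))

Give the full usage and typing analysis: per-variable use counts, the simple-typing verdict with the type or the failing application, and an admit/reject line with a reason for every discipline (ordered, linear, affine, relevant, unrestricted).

usage: d: 1, n: 1, a: 0, c [bound]: 1, b [bound]: 1, e [bound]: 1, d1 [bound]: 0
use order (left to right): e, b, n, c, d
typing: ill-typed: a function awaiting C → A gets B → A
ordered ✗ (the type mismatch rejects it)
linear ✗ (not simply typable)
affine ✗ (fails simple typing)
relevant ✗ (a type mismatch blocks all five)
unrestricted ✗ (the type mismatch rejects it)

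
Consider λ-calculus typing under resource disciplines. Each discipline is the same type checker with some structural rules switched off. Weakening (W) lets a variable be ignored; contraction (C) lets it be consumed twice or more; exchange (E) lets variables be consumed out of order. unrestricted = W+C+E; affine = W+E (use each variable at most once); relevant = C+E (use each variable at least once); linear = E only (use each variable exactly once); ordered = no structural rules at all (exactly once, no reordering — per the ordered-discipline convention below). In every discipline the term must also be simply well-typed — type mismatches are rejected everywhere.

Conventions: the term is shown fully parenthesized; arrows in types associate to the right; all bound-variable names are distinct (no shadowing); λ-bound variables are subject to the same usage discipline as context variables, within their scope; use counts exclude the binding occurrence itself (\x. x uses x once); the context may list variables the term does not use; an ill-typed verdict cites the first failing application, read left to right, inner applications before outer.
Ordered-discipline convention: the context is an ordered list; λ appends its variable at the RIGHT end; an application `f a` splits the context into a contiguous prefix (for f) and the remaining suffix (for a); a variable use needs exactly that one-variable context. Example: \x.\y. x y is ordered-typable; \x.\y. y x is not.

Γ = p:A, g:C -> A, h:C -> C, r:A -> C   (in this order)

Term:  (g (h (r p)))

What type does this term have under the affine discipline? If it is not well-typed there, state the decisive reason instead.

term : A
use counts: p ×1; g ×1; h ×1; r ×1
uses in reading order: g, h, r, p
typing: the term checks, with type A
all disciplines: ordered ✗; linear ✓; affine ✓; relevant ✓; unrestricted ✓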